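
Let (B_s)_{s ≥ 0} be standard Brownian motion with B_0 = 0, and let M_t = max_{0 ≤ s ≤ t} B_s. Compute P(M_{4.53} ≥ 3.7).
P(M_{4.53} ≥ 3.7) = 2·P(B_{4.53} ≥ 3.7) = 2(1 − Φ(3.7/√4.53)) ≈ 0.0821

By the reflection principle for Brownian motion, P(M_t ≥ a) = 2 · P(B_t ≥ a) for a ≥ 0. Since B_t ~ N(0, t), P(B_t ≥ 3.7) = 1 − Φ(3.7/√t) = 1 − Φ(3.7/√4.53) = 1 − Φ(1.7384). So
  P(M_{4.53} ≥ 3.7) = 2(1 − Φ(1.7384)) ≈ 0.0821.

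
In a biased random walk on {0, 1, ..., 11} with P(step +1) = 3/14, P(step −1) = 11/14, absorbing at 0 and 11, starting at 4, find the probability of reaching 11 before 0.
P(hit 11 before 0) = (1 − (11/3)^4) / (1 − (11/3)^11) = 3980340/35663936683

Let u_k denote P(reach 11 before 0 | start at k). Boundary: u_0 = 0, u_11 = 1. Recurrence: u_k = 3/14·u_{k+1} + 11/14·u_{k-1} for 1 ≤ k ≤ 10. Try u_k = A + B·r^k with r = q/p = (11/14)/(3/14) = 11/3. Substitution satisfies the recurrence; boundary conditions give:
  u_k = (1 − r^k) / (1 − r^N) = (1 − (11/3)^4) / (1 − (11/3)^11) = 3980340/35663936683.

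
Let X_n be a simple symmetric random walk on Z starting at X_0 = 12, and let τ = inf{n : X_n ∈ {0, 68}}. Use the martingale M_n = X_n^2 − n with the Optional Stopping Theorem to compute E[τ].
E[τ] = 672

M_n = X_n^2 − n is a martingale (since E[X_{n+1}^2 | F_n] = X_n^2 + 1). By OST (τ has finite mean in a bounded region), E[M_τ] = E[M_0] = X_0^2 − 0 = 12^2 = 144. Also E[M_τ] = E[X_τ^2] − E[τ]. The walk exits at 0 or 68, with P(hit 68 first) = 12/68, so E[X_τ^2] = 68^2 · 12/68 + 0 = 816. Thus E[τ] = E[X_τ^2] − E[M_τ] = 816 − 144 = 672 = 12(68 − 12) = 672.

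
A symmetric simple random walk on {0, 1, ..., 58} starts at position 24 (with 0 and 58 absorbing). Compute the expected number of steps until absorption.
E[τ | X_0 = 24] = 816

Let v_k = E[τ | X_0 = k]. Boundary: v_0 = v_58 = 0. Recurrence: v_k = 1 + (v_{k-1} + v_{k+1})/2 for 1 ≤ k ≤ 57. The particular solution to v_k − (v_{k-1} + v_{k+1})/2 = 1 is v_k = −k^2. Adding homogeneous solution A + B k and matching boundaries gives v_k = k (58 − k). Substituting k = 24: v_24 = 24 · 34 = 816.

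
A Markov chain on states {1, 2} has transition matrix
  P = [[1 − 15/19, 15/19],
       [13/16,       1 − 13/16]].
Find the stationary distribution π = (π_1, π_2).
π_1 = 247/487, π_2 = 240/487

Solve πP = π with π_1 + π_2 = 1. From πP = π: π_1 · (1 − 15/19) + π_2 · 13/16 = π_1 ⇒ π_2 · 13/16 = π_1 · 15/19 ⇒ π_2/π_1 = (15/19)/(13/16) = 240/247. Together with π_1 + π_2 = 1:
  π_1 = (13/16)/(15/19 + 13/16) = (13/16)/(487/304) = 247/487,
  π_2 = (15/19)/(15/19 + 13/16) = (15/19)/(487/304) = 240/487.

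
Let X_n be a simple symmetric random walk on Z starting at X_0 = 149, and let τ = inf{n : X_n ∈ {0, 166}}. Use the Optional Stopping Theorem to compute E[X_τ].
E[X_τ] = 149

X_n is a martingale and τ is a bounded-mean stopping time (indeed τ is finite a.s. with bounded expectation since the walk is in a bounded region). By the OST, E[X_τ] = E[X_0] = 149. Equivalently: E[X_τ] = 166 · P(hit 166 first) + 0 · P(hit 0 first) = 166 · (149/166) = 149.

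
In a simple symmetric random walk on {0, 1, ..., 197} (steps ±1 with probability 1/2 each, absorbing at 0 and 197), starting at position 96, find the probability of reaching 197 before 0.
P(hit 197 before 0) = 96/197

Let u_k = P(hit 197 before 0 | start at k). Then u_0 = 0, u_197 = 1, and u_k = u_{k-1}/2 + u_{k+1}/2 for 1 ≤ k ≤ 196. This harmonic recurrence is solved by u_k = k/197, giving u_96 = 96/197.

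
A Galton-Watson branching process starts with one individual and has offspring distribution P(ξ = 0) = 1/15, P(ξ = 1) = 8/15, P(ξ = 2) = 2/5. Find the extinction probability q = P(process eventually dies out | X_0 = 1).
q = 1/6

The pgf is f(s) = 1/15 + 8/15·s + 2/5·s². The extinction probability q is the smallest fixed point of f in [0, 1]. Setting s = f(s):
  2/5·s² + (8/15 − 1)·s + 1/15 = 0
  2/5·s² − (1/15 + 2/5)·s + 1/15 = 0
which factors as (s − 1)·(2/5·s − 1/15) = 0, giving roots s = 1 and s = (1/15)/(2/5) = 1/6.
Mean offspring μ = 8/15 + 2·2/5 = 4/3 > 1 (supercritical), so q < 1. The extinction probability is the smaller root: q = (1/15)/(2/5) = 1/6.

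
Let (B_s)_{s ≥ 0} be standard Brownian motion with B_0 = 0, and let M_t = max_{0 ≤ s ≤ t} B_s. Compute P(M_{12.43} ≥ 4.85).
P(M_{12.43} ≥ 4.85) = 2·P(B_{12.43} ≥ 4.85) = 2(1 − Φ(4.85/√12.43)) ≈ 0.1689

By the reflection principle for Brownian motion, P(M_t ≥ a) = 2 · P(B_t ≥ a) for a ≥ 0. Since B_t ~ N(0, t), P(B_t ≥ 4.85) = 1 − Φ(4.85/√t) = 1 − Φ(4.85/√12.43) = 1 − Φ(1.3756). So
  P(M_{12.43} ≥ 4.85) = 2(1 − Φ(1.3756)) ≈ 0.1689.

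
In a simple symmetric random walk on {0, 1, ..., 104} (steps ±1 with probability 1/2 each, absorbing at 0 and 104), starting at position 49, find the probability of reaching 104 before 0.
P(hit 104 before 0) = 49/104

Let u_k = P(hit 104 before 0 | start at k). Then u_0 = 0, u_104 = 1, and u_k = u_{k-1}/2 + u_{k+1}/2 for 1 ≤ k ≤ 103. This harmonic recurrence is solved by u_k = k/104, giving u_49 = 49/104.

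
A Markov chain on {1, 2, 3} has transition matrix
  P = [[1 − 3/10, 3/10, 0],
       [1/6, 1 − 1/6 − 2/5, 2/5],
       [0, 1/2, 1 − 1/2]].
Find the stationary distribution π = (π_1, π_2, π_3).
π = (25/106, 45/106, 18/53)

This is a birth-death chain on three states, which satisfies detailed balance: π_1 · P_{12} = π_2 · P_{21} and π_2 · P_{23} = π_3 · P_{32}.
From π_1 · 3/10 = π_2 · 1/6: π_2/π_1 = (3/10)/(1/6) = 9/5.
From π_2 · 2/5 = π_3 · 1/2: π_3/π_2 = (2/5)/(1/2) = 4/5.
Take π_1 proportional to 1; then unnormalized π = (1, 9/5, 36/25). Normalize by dividing by the sum 106/25:
  π = (25/106, 45/106, 18/53).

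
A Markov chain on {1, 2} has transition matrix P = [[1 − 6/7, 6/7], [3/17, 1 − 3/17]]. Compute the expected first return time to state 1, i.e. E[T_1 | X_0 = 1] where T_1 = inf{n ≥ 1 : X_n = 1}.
E[T_1 | X_0 = 1] = 1/π_1 = 41/7

For an irreducible recurrent Markov chain with stationary distribution π, E[T_i | X_0 = i] = 1/π_i (Kac's formula). Here π_1 = (3/17)/(6/7 + 3/17) = (3/17)/(123/119) = 7/41, so E[T_1 | X_0 = 1] = 1/π_1 = (6/7 + 3/17)/(3/17) = (123/119)/(3/17) = 41/7.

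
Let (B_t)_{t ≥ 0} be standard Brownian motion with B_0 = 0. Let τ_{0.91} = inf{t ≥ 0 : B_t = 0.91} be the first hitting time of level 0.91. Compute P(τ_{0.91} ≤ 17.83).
P(τ_{0.91} ≤ 17.83) = 2(1 − Φ(0.91/√17.83)) = 2(1 − Φ(0.2155)) ≈ 0.8294

By the reflection principle for standard BM, P(τ_b ≤ t) = 2 · P(B_t ≥ b). Since B_t ~ N(0, t), P(B_t ≥ 0.91) = 1 − Φ(0.91/√t) = 1 − Φ(0.91/√17.83) = 1 − Φ(0.2155) ≈ 0.41469. Doubling: P(τ_{0.91} ≤ 17.83) ≈ 2 · 0.41469 = 0.82938 ≈ 0.8294.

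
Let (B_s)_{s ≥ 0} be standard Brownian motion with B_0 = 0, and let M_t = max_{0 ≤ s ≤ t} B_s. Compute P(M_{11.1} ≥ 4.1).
P(M_{11.1} ≥ 4.1) = 2·P(B_{11.1} ≥ 4.1) = 2(1 − Φ(4.1/√11.1)) ≈ 0.2185

By the reflection principle for Brownian motion, P(M_t ≥ a) = 2 · P(B_t ≥ a) for a ≥ 0. Since B_t ~ N(0, t), P(B_t ≥ 4.1) = 1 − Φ(4.1/√t) = 1 − Φ(4.1/√11.1) = 1 − Φ(1.2306). So
  P(M_{11.1} ≥ 4.1) = 2(1 − Φ(1.2306)) ≈ 0.2185.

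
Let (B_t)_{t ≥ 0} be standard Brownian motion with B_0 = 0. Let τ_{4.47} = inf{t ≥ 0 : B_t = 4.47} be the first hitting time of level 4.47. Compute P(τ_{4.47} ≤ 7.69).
P(τ_{4.47} ≤ 7.69) = 2(1 − Φ(4.47/√7.69)) = 2(1 − Φ(1.6119)) ≈ 0.1070

By the reflection principle for standard BM, P(τ_b ≤ t) = 2 · P(B_t ≥ b). Since B_t ~ N(0, t), P(B_t ≥ 4.47) = 1 − Φ(4.47/√t) = 1 − Φ(4.47/√7.69) = 1 − Φ(1.6119) ≈ 0.05349. Doubling: P(τ_{4.47} ≤ 7.69) ≈ 2 · 0.05349 = 0.10698 ≈ 0.1070.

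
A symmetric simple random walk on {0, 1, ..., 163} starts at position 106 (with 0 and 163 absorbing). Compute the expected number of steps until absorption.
E[τ | X_0 = 106] = 6042

Let v_k = E[τ | X_0 = k]. Boundary: v_0 = v_163 = 0. Recurrence: v_k = 1 + (v_{k-1} + v_{k+1})/2 for 1 ≤ k ≤ 162. The particular solution to v_k − (v_{k-1} + v_{k+1})/2 = 1 is v_k = −k^2. Adding homogeneous solution A + B k and matching boundaries gives v_k = k (163 − k). Substituting k = 106: v_106 = 106 · 57 = 6042.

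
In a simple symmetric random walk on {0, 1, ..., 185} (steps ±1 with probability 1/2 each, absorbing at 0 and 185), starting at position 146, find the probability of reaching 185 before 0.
P(hit 185 before 0) = 146/185

Let u_k = P(hit 185 before 0 | start at k). Then u_0 = 0, u_185 = 1, and u_k = u_{k-1}/2 + u_{k+1}/2 for 1 ≤ k ≤ 184. This harmonic recurrence is solved by u_k = k/185, giving u_146 = 146/185.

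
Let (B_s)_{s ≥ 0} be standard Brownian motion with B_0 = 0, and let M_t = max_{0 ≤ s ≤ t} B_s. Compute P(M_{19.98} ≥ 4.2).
P(M_{19.98} ≥ 4.2) = 2·P(B_{19.98} ≥ 4.2) = 2(1 − Φ(4.2/√19.98)) ≈ 0.3474

By the reflection principle for Brownian motion, P(M_t ≥ a) = 2 · P(B_t ≥ a) for a ≥ 0. Since B_t ~ N(0, t), P(B_t ≥ 4.2) = 1 − Φ(4.2/√t) = 1 − Φ(4.2/√19.98) = 1 − Φ(0.9396). So
  P(M_{19.98} ≥ 4.2) = 2(1 − Φ(0.9396)) ≈ 0.3474.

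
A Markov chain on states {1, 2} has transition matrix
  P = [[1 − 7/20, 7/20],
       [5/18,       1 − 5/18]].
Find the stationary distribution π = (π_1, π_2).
π_1 = 50/113, π_2 = 63/113

Solve πP = π with π_1 + π_2 = 1. From πP = π: π_1 · (1 − 7/20) + π_2 · 5/18 = π_1 ⇒ π_2 · 5/18 = π_1 · 7/20 ⇒ π_2/π_1 = (7/20)/(5/18) = 63/50. Together with π_1 + π_2 = 1:
  π_1 = (5/18)/(7/20 + 5/18) = (5/18)/(113/180) = 50/113,
  π_2 = (7/20)/(7/20 + 5/18) = (7/20)/(113/180) = 63/113.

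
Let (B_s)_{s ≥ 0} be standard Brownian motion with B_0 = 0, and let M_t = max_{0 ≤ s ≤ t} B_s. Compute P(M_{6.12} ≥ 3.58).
P(M_{6.12} ≥ 3.58) = 2·P(B_{6.12} ≥ 3.58) = 2(1 − Φ(3.58/√6.12)) ≈ 0.1479

By the reflection principle for Brownian motion, P(M_t ≥ a) = 2 · P(B_t ≥ a) for a ≥ 0. Since B_t ~ N(0, t), P(B_t ≥ 3.58) = 1 − Φ(3.58/√t) = 1 − Φ(3.58/√6.12) = 1 − Φ(1.4471). So
  P(M_{6.12} ≥ 3.58) = 2(1 − Φ(1.4471)) ≈ 0.1479.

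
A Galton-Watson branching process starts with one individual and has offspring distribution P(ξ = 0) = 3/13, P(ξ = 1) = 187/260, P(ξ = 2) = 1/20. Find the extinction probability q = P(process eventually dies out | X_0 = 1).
q = 1

Mean offspring μ = 0·3/13 + 1·187/260 + 2·1/20 = 213/260 ≤ 1. For μ ≤ 1 with offspring not concentrated at 1, the Galton-Watson process goes extinct almost surely, so q = 1.
(Algebraic check: The pgf is f(s) = 3/13 + 187/260·s + 1/20·s². The extinction probability q is the smallest fixed point of f in [0, 1]. Setting s = f(s):
  1/20·s² + (187/260 − 1)·s + 3/13 = 0
  1/20·s² − (3/13 + 1/20)·s + 3/13 = 0
which factors as (s − 1)·(1/20·s − 3/13) = 0, giving roots s = 1 and s = (3/13)/(1/20) = 60/13. Since 60/13 ≥ 1, the smallest root in [0, 1] is s = 1.)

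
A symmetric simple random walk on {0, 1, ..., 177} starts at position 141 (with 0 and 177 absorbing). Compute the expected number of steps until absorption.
E[τ | X_0 = 141] = 5076

Let v_k = E[τ | X_0 = k]. Boundary: v_0 = v_177 = 0. Recurrence: v_k = 1 + (v_{k-1} + v_{k+1})/2 for 1 ≤ k ≤ 176. The particular solution to v_k − (v_{k-1} + v_{k+1})/2 = 1 is v_k = −k^2. Adding homogeneous solution A + B k and matching boundaries gives v_k = k (177 − k). Substituting k = 141: v_141 = 141 · 36 = 5076.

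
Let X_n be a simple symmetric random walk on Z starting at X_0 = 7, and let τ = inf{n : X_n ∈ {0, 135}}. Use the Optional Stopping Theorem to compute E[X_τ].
E[X_τ] = 7

X_n is a martingale and τ is a bounded-mean stopping time (indeed τ is finite a.s. with bounded expectation since the walk is in a bounded region). By the OST, E[X_τ] = E[X_0] = 7. Equivalently: E[X_τ] = 135 · P(hit 135 first) + 0 · P(hit 0 first) = 135 · (7/135) = 7.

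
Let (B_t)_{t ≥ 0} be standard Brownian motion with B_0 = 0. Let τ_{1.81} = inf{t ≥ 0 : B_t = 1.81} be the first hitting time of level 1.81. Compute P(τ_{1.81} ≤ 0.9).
P(τ_{1.81} ≤ 0.9) = 2(1 − Φ(1.81/√0.9)) = 2(1 − Φ(1.9079)) ≈ 0.0564

By the reflection principle for standard BM, P(τ_b ≤ t) = 2 · P(B_t ≥ b). Since B_t ~ N(0, t), P(B_t ≥ 1.81) = 1 − Φ(1.81/√t) = 1 − Φ(1.81/√0.9) = 1 − Φ(1.9079) ≈ 0.02820. Doubling: P(τ_{1.81} ≤ 0.9) ≈ 2 · 0.02820 = 0.05640 ≈ 0.0564.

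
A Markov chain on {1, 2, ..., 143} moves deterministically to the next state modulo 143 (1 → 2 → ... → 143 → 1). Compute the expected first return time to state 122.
E[T_122 | X_0 = 122] = 143

The chain cycles deterministically, so starting at state 122 it returns in exactly 143 steps. Equivalently, the stationary distribution is uniform π_j = 1/143 for every state j, so by Kac's formula E[T_122] = 1/π_122 = 143.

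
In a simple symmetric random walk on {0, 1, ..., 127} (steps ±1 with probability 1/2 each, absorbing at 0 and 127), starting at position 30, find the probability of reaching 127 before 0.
P(hit 127 before 0) = 30/127

Let u_k = P(hit 127 before 0 | start at k). Then u_0 = 0, u_127 = 1, and u_k = u_{k-1}/2 + u_{k+1}/2 for 1 ≤ k ≤ 126. This harmonic recurrence is solved by u_k = k/127, giving u_30 = 30/127.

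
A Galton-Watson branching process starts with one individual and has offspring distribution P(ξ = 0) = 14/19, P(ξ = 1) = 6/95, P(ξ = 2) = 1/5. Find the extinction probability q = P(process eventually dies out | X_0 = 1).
q = 1

Mean offspring μ = 0·14/19 + 1·6/95 + 2·1/5 = 44/95 ≤ 1. For μ ≤ 1 with offspring not concentrated at 1, the Galton-Watson process goes extinct almost surely, so q = 1.
(Algebraic check: The pgf is f(s) = 14/19 + 6/95·s + 1/5·s². The extinction probability q is the smallest fixed point of f in [0, 1]. Setting s = f(s):
  1/5·s² + (6/95 − 1)·s + 14/19 = 0
  1/5·s² − (14/19 + 1/5)·s + 14/19 = 0
which factors as (s − 1)·(1/5·s − 14/19) = 0, giving roots s = 1 and s = (14/19)/(1/5) = 70/19. Since 70/19 ≥ 1, the smallest root in [0, 1] is s = 1.)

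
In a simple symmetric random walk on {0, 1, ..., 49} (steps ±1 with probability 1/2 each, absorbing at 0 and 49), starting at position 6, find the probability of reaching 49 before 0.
P(hit 49 before 0) = 6/49

Let u_k = P(hit 49 before 0 | start at k). Then u_0 = 0, u_49 = 1, and u_k = u_{k-1}/2 + u_{k+1}/2 for 1 ≤ k ≤ 48. This harmonic recurrence is solved by u_k = k/49, giving u_6 = 6/49.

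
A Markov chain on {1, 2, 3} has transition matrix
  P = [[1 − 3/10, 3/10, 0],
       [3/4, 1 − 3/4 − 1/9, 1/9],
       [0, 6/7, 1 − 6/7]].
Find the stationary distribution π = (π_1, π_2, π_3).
π = (135/196, 27/98, 1/28)

This is a birth-death chain on three states, which satisfies detailed balance: π_1 · P_{12} = π_2 · P_{21} and π_2 · P_{23} = π_3 · P_{32}.
From π_1 · 3/10 = π_2 · 3/4: π_2/π_1 = (3/10)/(3/4) = 2/5.
From π_2 · 1/9 = π_3 · 6/7: π_3/π_2 = (1/9)/(6/7) = 7/54.
Take π_1 proportional to 1; then unnormalized π = (1, 2/5, 7/135). Normalize by dividing by the sum 196/135:
  π = (135/196, 27/98, 1/28).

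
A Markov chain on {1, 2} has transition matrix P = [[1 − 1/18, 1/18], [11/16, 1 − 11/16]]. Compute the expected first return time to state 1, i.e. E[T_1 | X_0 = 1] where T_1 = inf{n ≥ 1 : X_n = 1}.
E[T_1 | X_0 = 1] = 1/π_1 = 107/99

For an irreducible recurrent Markov chain with stationary distribution π, E[T_i | X_0 = i] = 1/π_i (Kac's formula). Here π_1 = (11/16)/(1/18 + 11/16) = (11/16)/(107/144) = 99/107, so E[T_1 | X_0 = 1] = 1/π_1 = (1/18 + 11/16)/(11/16) = (107/144)/(11/16) = 107/99.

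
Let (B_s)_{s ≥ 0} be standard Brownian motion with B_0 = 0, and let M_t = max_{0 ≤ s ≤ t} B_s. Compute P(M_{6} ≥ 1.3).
P(M_{6} ≥ 1.3) = 2·P(B_{6} ≥ 1.3) = 2(1 − Φ(1.3/√6)) ≈ 0.5956

By the reflection principle for Brownian motion, P(M_t ≥ a) = 2 · P(B_t ≥ a) for a ≥ 0. Since B_t ~ N(0, t), P(B_t ≥ 1.3) = 1 − Φ(1.3/√t) = 1 − Φ(1.3/√6) = 1 − Φ(0.5307). So
  P(M_{6} ≥ 1.3) = 2(1 − Φ(0.5307)) ≈ 0.5956.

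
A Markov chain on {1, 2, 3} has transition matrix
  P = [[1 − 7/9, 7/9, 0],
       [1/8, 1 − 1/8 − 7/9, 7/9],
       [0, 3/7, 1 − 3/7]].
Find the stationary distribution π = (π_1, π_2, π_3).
π = (243/4499, 1512/4499, 2744/4499)

This is a birth-death chain on three states, which satisfies detailed balance: π_1 · P_{12} = π_2 · P_{21} and π_2 · P_{23} = π_3 · P_{32}.
From π_1 · 7/9 = π_2 · 1/8: π_2/π_1 = (7/9)/(1/8) = 56/9.
From π_2 · 7/9 = π_3 · 3/7: π_3/π_2 = (7/9)/(3/7) = 49/27.
Take π_1 proportional to 1; then unnormalized π = (1, 56/9, 2744/243). Normalize by dividing by the sum 4499/243:
  π = (243/4499, 1512/4499, 2744/4499).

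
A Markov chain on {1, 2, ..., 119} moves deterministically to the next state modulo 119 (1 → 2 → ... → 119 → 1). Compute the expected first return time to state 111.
E[T_111 | X_0 = 111] = 119

The chain cycles deterministically, so starting at state 111 it returns in exactly 119 steps. Equivalently, the stationary distribution is uniform π_j = 1/119 for every state j, so by Kac's formula E[T_111] = 1/π_111 = 119.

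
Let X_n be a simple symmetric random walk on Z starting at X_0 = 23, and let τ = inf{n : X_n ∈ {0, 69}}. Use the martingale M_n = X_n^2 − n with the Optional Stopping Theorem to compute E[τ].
E[τ] = 1058

M_n = X_n^2 − n is a martingale (since E[X_{n+1}^2 | F_n] = X_n^2 + 1). By OST (τ has finite mean in a bounded region), E[M_τ] = E[M_0] = X_0^2 − 0 = 23^2 = 529. Also E[M_τ] = E[X_τ^2] − E[τ]. The walk exits at 0 or 69, with P(hit 69 first) = 23/69, so E[X_τ^2] = 69^2 · 23/69 + 0 = 1587. Thus E[τ] = E[X_τ^2] − E[M_τ] = 1587 − 529 = 1058 = 23(69 − 23) = 1058.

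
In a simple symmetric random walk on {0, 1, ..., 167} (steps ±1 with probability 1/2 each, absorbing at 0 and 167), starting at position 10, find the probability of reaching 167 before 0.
P(hit 167 before 0) = 10/167

Let u_k = P(hit 167 before 0 | start at k). Then u_0 = 0, u_167 = 1, and u_k = u_{k-1}/2 + u_{k+1}/2 for 1 ≤ k ≤ 166. This harmonic recurrence is solved by u_k = k/167, giving u_10 = 10/167.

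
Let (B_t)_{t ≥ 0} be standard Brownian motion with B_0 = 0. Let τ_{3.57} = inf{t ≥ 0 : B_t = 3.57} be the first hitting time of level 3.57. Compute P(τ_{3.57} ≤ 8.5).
P(τ_{3.57} ≤ 8.5) = 2(1 − Φ(3.57/√8.5)) = 2(1 − Φ(1.2245)) ≈ 0.2208

By the reflection principle for standard BM, P(τ_b ≤ t) = 2 · P(B_t ≥ b). Since B_t ~ N(0, t), P(B_t ≥ 3.57) = 1 − Φ(3.57/√t) = 1 − Φ(3.57/√8.5) = 1 − Φ(1.2245) ≈ 0.11038. Doubling: P(τ_{3.57} ≤ 8.5) ≈ 2 · 0.11038 = 0.22076 ≈ 0.2208.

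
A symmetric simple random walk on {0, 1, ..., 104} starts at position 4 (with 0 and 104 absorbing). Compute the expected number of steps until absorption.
E[τ | X_0 = 4] = 400

Let v_k = E[τ | X_0 = k]. Boundary: v_0 = v_104 = 0. Recurrence: v_k = 1 + (v_{k-1} + v_{k+1})/2 for 1 ≤ k ≤ 103. The particular solution to v_k − (v_{k-1} + v_{k+1})/2 = 1 is v_k = −k^2. Adding homogeneous solution A + B k and matching boundaries gives v_k = k (104 − k). Substituting k = 4: v_4 = 4 · 100 = 400.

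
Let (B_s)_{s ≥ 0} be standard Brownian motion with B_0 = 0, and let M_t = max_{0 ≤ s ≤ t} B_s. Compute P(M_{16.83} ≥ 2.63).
P(M_{16.83} ≥ 2.63) = 2·P(B_{16.83} ≥ 2.63) = 2(1 − Φ(2.63/√16.83)) ≈ 0.5215

By the reflection principle for Brownian motion, P(M_t ≥ a) = 2 · P(B_t ≥ a) for a ≥ 0. Since B_t ~ N(0, t), P(B_t ≥ 2.63) = 1 − Φ(2.63/√t) = 1 − Φ(2.63/√16.83) = 1 − Φ(0.6411). So
  P(M_{16.83} ≥ 2.63) = 2(1 − Φ(0.6411)) ≈ 0.5215.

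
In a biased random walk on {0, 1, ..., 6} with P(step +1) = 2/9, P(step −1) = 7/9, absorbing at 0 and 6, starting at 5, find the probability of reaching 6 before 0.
P(hit 6 before 0) = (1 − (7/2)^5) / (1 − (7/2)^6) = 6710/23517

Let u_k denote P(reach 6 before 0 | start at k). Boundary: u_0 = 0, u_6 = 1. Recurrence: u_k = 2/9·u_{k+1} + 7/9·u_{k-1} for 1 ≤ k ≤ 5. Try u_k = A + B·r^k with r = q/p = (7/9)/(2/9) = 7/2. Substitution satisfies the recurrence; boundary conditions give:
  u_k = (1 − r^k) / (1 − r^N) = (1 − (7/2)^5) / (1 − (7/2)^6) = 6710/23517.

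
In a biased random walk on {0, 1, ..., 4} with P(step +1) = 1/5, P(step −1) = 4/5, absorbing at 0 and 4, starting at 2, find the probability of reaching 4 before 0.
P(hit 4 before 0) = (1 − (4)^2) / (1 − (4)^4) = 1/17

Let u_k denote P(reach 4 before 0 | start at k). Boundary: u_0 = 0, u_4 = 1. Recurrence: u_k = 1/5·u_{k+1} + 4/5·u_{k-1} for 1 ≤ k ≤ 3. Try u_k = A + B·r^k with r = q/p = (4/5)/(1/5) = 4. Substitution satisfies the recurrence; boundary conditions give:
  u_k = (1 − r^k) / (1 − r^N) = (1 − (4)^2) / (1 − (4)^4) = 1/17.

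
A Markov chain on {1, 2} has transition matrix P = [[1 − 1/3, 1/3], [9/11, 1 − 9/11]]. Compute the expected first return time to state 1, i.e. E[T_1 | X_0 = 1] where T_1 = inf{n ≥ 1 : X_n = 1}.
E[T_1 | X_0 = 1] = 1/π_1 = 38/27

For an irreducible recurrent Markov chain with stationary distribution π, E[T_i | X_0 = i] = 1/π_i (Kac's formula). Here π_1 = (9/11)/(1/3 + 9/11) = (9/11)/(38/33) = 27/38, so E[T_1 | X_0 = 1] = 1/π_1 = (1/3 + 9/11)/(9/11) = (38/33)/(9/11) = 38/27.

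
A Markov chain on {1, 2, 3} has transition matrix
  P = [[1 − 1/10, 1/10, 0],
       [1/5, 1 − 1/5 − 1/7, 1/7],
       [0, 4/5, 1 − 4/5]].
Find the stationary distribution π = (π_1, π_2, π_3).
π = (56/89, 28/89, 5/89)

This is a birth-death chain on three states, which satisfies detailed balance: π_1 · P_{12} = π_2 · P_{21} and π_2 · P_{23} = π_3 · P_{32}.
From π_1 · 1/10 = π_2 · 1/5: π_2/π_1 = (1/10)/(1/5) = 1/2.
From π_2 · 1/7 = π_3 · 4/5: π_3/π_2 = (1/7)/(4/5) = 5/28.
Take π_1 proportional to 1; then unnormalized π = (1, 1/2, 5/56). Normalize by dividing by the sum 89/56:
  π = (56/89, 28/89, 5/89).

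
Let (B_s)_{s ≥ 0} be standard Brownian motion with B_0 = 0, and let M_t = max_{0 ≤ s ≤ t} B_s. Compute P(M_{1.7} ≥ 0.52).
P(M_{1.7} ≥ 0.52) = 2·P(B_{1.7} ≥ 0.52) = 2(1 − Φ(0.52/√1.7)) ≈ 0.6900

By the reflection principle for Brownian motion, P(M_t ≥ a) = 2 · P(B_t ≥ a) for a ≥ 0. Since B_t ~ N(0, t), P(B_t ≥ 0.52) = 1 − Φ(0.52/√t) = 1 − Φ(0.52/√1.7) = 1 − Φ(0.3988). So
  P(M_{1.7} ≥ 0.52) = 2(1 − Φ(0.3988)) ≈ 0.6900.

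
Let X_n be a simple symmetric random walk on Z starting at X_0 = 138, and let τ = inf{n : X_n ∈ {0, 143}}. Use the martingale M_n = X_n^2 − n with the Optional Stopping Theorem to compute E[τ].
E[τ] = 690

M_n = X_n^2 − n is a martingale (since E[X_{n+1}^2 | F_n] = X_n^2 + 1). By OST (τ has finite mean in a bounded region), E[M_τ] = E[M_0] = X_0^2 − 0 = 138^2 = 19044. Also E[M_τ] = E[X_τ^2] − E[τ]. The walk exits at 0 or 143, with P(hit 143 first) = 138/143, so E[X_τ^2] = 143^2 · 138/143 + 0 = 19734. Thus E[τ] = E[X_τ^2] − E[M_τ] = 19734 − 19044 = 690 = 138(143 − 138) = 690.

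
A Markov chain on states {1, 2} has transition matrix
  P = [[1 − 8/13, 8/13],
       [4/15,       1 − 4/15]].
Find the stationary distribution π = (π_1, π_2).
π_1 = 13/43, π_2 = 30/43

Solve πP = π with π_1 + π_2 = 1. From πP = π: π_1 · (1 − 8/13) + π_2 · 4/15 = π_1 ⇒ π_2 · 4/15 = π_1 · 8/13 ⇒ π_2/π_1 = (8/13)/(4/15) = 30/13. Together with π_1 + π_2 = 1:
  π_1 = (4/15)/(8/13 + 4/15) = (4/15)/(172/195) = 13/43,
  π_2 = (8/13)/(8/13 + 4/15) = (8/13)/(172/195) = 30/43.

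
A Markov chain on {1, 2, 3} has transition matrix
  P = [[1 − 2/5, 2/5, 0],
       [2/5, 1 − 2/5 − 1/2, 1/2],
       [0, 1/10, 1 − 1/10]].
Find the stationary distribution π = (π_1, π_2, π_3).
π = (1/7, 1/7, 5/7)

This is a birth-death chain on three states, which satisfies detailed balance: π_1 · P_{12} = π_2 · P_{21} and π_2 · P_{23} = π_3 · P_{32}.
From π_1 · 2/5 = π_2 · 2/5: π_2/π_1 = (2/5)/(2/5) = 1.
From π_2 · 1/2 = π_3 · 1/10: π_3/π_2 = (1/2)/(1/10) = 5.
Take π_1 proportional to 1; then unnormalized π = (1, 1, 5). Normalize by dividing by the sum 7:
  π = (1/7, 1/7, 5/7).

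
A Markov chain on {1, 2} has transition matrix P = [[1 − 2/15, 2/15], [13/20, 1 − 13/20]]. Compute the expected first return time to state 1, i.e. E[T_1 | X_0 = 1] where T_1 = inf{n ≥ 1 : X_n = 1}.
E[T_1 | X_0 = 1] = 1/π_1 = 47/39

For an irreducible recurrent Markov chain with stationary distribution π, E[T_i | X_0 = i] = 1/π_i (Kac's formula). Here π_1 = (13/20)/(2/15 + 13/20) = (13/20)/(47/60) = 39/47, so E[T_1 | X_0 = 1] = 1/π_1 = (2/15 + 13/20)/(13/20) = (47/60)/(13/20) = 47/39.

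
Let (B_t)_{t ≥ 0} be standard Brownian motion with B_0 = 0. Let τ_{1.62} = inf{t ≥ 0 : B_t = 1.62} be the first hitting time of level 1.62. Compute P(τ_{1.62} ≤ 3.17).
P(τ_{1.62} ≤ 3.17) = 2(1 − Φ(1.62/√3.17)) = 2(1 − Φ(0.9099)) ≈ 0.3629

By the reflection principle for standard BM, P(τ_b ≤ t) = 2 · P(B_t ≥ b). Since B_t ~ N(0, t), P(B_t ≥ 1.62) = 1 − Φ(1.62/√t) = 1 − Φ(1.62/√3.17) = 1 − Φ(0.9099) ≈ 0.18144. Doubling: P(τ_{1.62} ≤ 3.17) ≈ 2 · 0.18144 = 0.36288 ≈ 0.3629.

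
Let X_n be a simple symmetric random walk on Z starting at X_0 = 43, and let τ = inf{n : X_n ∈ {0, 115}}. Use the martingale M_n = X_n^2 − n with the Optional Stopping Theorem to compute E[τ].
E[τ] = 3096

M_n = X_n^2 − n is a martingale (since E[X_{n+1}^2 | F_n] = X_n^2 + 1). By OST (τ has finite mean in a bounded region), E[M_τ] = E[M_0] = X_0^2 − 0 = 43^2 = 1849. Also E[M_τ] = E[X_τ^2] − E[τ]. The walk exits at 0 or 115, with P(hit 115 first) = 43/115, so E[X_τ^2] = 115^2 · 43/115 + 0 = 4945. Thus E[τ] = E[X_τ^2] − E[M_τ] = 4945 − 1849 = 3096 = 43(115 − 43) = 3096.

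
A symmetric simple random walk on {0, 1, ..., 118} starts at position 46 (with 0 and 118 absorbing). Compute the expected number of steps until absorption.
E[τ | X_0 = 46] = 3312

Let v_k = E[τ | X_0 = k]. Boundary: v_0 = v_118 = 0. Recurrence: v_k = 1 + (v_{k-1} + v_{k+1})/2 for 1 ≤ k ≤ 117. The particular solution to v_k − (v_{k-1} + v_{k+1})/2 = 1 is v_k = −k^2. Adding homogeneous solution A + B k and matching boundaries gives v_k = k (118 − k). Substituting k = 46: v_46 = 46 · 72 = 3312.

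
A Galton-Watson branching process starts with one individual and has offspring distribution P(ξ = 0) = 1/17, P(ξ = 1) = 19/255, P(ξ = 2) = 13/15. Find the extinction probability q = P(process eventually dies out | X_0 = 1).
q = 15/221

The pgf is f(s) = 1/17 + 19/255·s + 13/15·s². The extinction probability q is the smallest fixed point of f in [0, 1]. Setting s = f(s):
  13/15·s² + (19/255 − 1)·s + 1/17 = 0
  13/15·s² − (1/17 + 13/15)·s + 1/17 = 0
which factors as (s − 1)·(13/15·s − 1/17) = 0, giving roots s = 1 and s = (1/17)/(13/15) = 15/221.
Mean offspring μ = 19/255 + 2·13/15 = 461/255 > 1 (supercritical), so q < 1. The extinction probability is the smaller root: q = (1/17)/(13/15) = 15/221.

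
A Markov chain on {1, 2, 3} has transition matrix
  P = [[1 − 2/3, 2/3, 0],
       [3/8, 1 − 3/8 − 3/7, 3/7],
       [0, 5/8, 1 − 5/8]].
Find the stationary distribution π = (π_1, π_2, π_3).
π = (315/1259, 560/1259, 384/1259)

This is a birth-death chain on three states, which satisfies detailed balance: π_1 · P_{12} = π_2 · P_{21} and π_2 · P_{23} = π_3 · P_{32}.
From π_1 · 2/3 = π_2 · 3/8: π_2/π_1 = (2/3)/(3/8) = 16/9.
From π_2 · 3/7 = π_3 · 5/8: π_3/π_2 = (3/7)/(5/8) = 24/35.
Take π_1 proportional to 1; then unnormalized π = (1, 16/9, 128/105). Normalize by dividing by the sum 1259/315:
  π = (315/1259, 560/1259, 384/1259).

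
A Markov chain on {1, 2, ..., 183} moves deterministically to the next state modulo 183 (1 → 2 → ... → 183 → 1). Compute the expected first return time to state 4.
E[T_4 | X_0 = 4] = 183

The chain cycles deterministically, so starting at state 4 it returns in exactly 183 steps. Equivalently, the stationary distribution is uniform π_j = 1/183 for every state j, so by Kac's formula E[T_4] = 1/π_4 = 183.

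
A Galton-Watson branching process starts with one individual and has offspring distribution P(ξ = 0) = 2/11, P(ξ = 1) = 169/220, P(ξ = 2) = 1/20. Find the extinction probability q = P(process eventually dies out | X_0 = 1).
q = 1

Mean offspring μ = 0·2/11 + 1·169/220 + 2·1/20 = 191/220 ≤ 1. For μ ≤ 1 with offspring not concentrated at 1, the Galton-Watson process goes extinct almost surely, so q = 1.
(Algebraic check: The pgf is f(s) = 2/11 + 169/220·s + 1/20·s². The extinction probability q is the smallest fixed point of f in [0, 1]. Setting s = f(s):
  1/20·s² + (169/220 − 1)·s + 2/11 = 0
  1/20·s² − (2/11 + 1/20)·s + 2/11 = 0
which factors as (s − 1)·(1/20·s − 2/11) = 0, giving roots s = 1 and s = (2/11)/(1/20) = 40/11. Since 40/11 ≥ 1, the smallest root in [0, 1] is s = 1.)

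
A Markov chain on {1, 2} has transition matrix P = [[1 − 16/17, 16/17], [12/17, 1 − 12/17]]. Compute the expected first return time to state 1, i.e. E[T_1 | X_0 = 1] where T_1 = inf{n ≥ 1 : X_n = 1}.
E[T_1 | X_0 = 1] = 1/π_1 = 7/3

For an irreducible recurrent Markov chain with stationary distribution π, E[T_i | X_0 = i] = 1/π_i (Kac's formula). Here π_1 = (12/17)/(16/17 + 12/17) = (12/17)/(28/17) = 3/7, so E[T_1 | X_0 = 1] = 1/π_1 = (16/17 + 12/17)/(12/17) = (28/17)/(12/17) = 7/3.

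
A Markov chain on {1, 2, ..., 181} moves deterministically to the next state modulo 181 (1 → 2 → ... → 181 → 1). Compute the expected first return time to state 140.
E[T_140 | X_0 = 140] = 181

The chain cycles deterministically, so starting at state 140 it returns in exactly 181 steps. Equivalently, the stationary distribution is uniform π_j = 1/181 for every state j, so by Kac's formula E[T_140] = 1/π_140 = 181.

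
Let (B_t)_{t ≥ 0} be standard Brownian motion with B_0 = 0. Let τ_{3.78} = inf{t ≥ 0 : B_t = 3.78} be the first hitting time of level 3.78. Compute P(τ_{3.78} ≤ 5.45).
P(τ_{3.78} ≤ 5.45) = 2(1 − Φ(3.78/√5.45)) = 2(1 − Φ(1.6192)) ≈ 0.1054

By the reflection principle for standard BM, P(τ_b ≤ t) = 2 · P(B_t ≥ b). Since B_t ~ N(0, t), P(B_t ≥ 3.78) = 1 − Φ(3.78/√t) = 1 − Φ(3.78/√5.45) = 1 − Φ(1.6192) ≈ 0.05270. Doubling: P(τ_{3.78} ≤ 5.45) ≈ 2 · 0.05270 = 0.10540 ≈ 0.1054.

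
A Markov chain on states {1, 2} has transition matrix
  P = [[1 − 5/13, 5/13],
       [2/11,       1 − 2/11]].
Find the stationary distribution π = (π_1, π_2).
π_1 = 26/81, π_2 = 55/81

Solve πP = π with π_1 + π_2 = 1. From πP = π: π_1 · (1 − 5/13) + π_2 · 2/11 = π_1 ⇒ π_2 · 2/11 = π_1 · 5/13 ⇒ π_2/π_1 = (5/13)/(2/11) = 55/26. Together with π_1 + π_2 = 1:
  π_1 = (2/11)/(5/13 + 2/11) = (2/11)/(81/143) = 26/81,
  π_2 = (5/13)/(5/13 + 2/11) = (5/13)/(81/143) = 55/81.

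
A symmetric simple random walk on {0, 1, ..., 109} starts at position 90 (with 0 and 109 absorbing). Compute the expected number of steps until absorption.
E[τ | X_0 = 90] = 1710

Let v_k = E[τ | X_0 = k]. Boundary: v_0 = v_109 = 0. Recurrence: v_k = 1 + (v_{k-1} + v_{k+1})/2 for 1 ≤ k ≤ 108. The particular solution to v_k − (v_{k-1} + v_{k+1})/2 = 1 is v_k = −k^2. Adding homogeneous solution A + B k and matching boundaries gives v_k = k (109 − k). Substituting k = 90: v_90 = 90 · 19 = 1710.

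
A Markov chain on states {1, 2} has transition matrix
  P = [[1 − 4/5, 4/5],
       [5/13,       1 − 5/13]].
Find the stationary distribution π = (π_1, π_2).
π_1 = 25/77, π_2 = 52/77

Solve πP = π with π_1 + π_2 = 1. From πP = π: π_1 · (1 − 4/5) + π_2 · 5/13 = π_1 ⇒ π_2 · 5/13 = π_1 · 4/5 ⇒ π_2/π_1 = (4/5)/(5/13) = 52/25. Together with π_1 + π_2 = 1:
  π_1 = (5/13)/(4/5 + 5/13) = (5/13)/(77/65) = 25/77,
  π_2 = (4/5)/(4/5 + 5/13) = (4/5)/(77/65) = 52/77.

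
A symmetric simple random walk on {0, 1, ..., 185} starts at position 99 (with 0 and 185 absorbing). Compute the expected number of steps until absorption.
E[τ | X_0 = 99] = 8514

Let v_k = E[τ | X_0 = k]. Boundary: v_0 = v_185 = 0. Recurrence: v_k = 1 + (v_{k-1} + v_{k+1})/2 for 1 ≤ k ≤ 184. The particular solution to v_k − (v_{k-1} + v_{k+1})/2 = 1 is v_k = −k^2. Adding homogeneous solution A + B k and matching boundaries gives v_k = k (185 − k). Substituting k = 99: v_99 = 99 · 86 = 8514.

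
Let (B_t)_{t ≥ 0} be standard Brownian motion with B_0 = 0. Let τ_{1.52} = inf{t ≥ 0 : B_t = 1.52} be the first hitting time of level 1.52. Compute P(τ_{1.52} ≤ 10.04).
P(τ_{1.52} ≤ 10.04) = 2(1 − Φ(1.52/√10.04)) = 2(1 − Φ(0.4797)) ≈ 0.6314

By the reflection principle for standard BM, P(τ_b ≤ t) = 2 · P(B_t ≥ b). Since B_t ~ N(0, t), P(B_t ≥ 1.52) = 1 − Φ(1.52/√t) = 1 − Φ(1.52/√10.04) = 1 − Φ(0.4797) ≈ 0.31572. Doubling: P(τ_{1.52} ≤ 10.04) ≈ 2 · 0.31572 = 0.63144 ≈ 0.6314.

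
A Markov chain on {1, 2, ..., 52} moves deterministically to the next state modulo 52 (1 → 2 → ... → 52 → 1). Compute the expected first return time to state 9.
E[T_9 | X_0 = 9] = 52

The chain cycles deterministically, so starting at state 9 it returns in exactly 52 steps. Equivalently, the stationary distribution is uniform π_j = 1/52 for every state j, so by Kac's formula E[T_9] = 1/π_9 = 52.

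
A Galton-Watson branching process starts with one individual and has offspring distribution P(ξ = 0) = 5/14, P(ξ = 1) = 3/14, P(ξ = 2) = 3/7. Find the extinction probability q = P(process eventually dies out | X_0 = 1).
q = 5/6

The pgf is f(s) = 5/14 + 3/14·s + 3/7·s². The extinction probability q is the smallest fixed point of f in [0, 1]. Setting s = f(s):
  3/7·s² + (3/14 − 1)·s + 5/14 = 0
  3/7·s² − (5/14 + 3/7)·s + 5/14 = 0
which factors as (s − 1)·(3/7·s − 5/14) = 0, giving roots s = 1 and s = (5/14)/(3/7) = 5/6.
Mean offspring μ = 3/14 + 2·3/7 = 15/14 > 1 (supercritical), so q < 1. The extinction probability is the smaller root: q = (5/14)/(3/7) = 5/6.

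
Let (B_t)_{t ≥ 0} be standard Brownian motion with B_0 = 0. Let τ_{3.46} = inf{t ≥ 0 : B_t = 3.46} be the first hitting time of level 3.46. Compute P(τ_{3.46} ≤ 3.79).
P(τ_{3.46} ≤ 3.79) = 2(1 − Φ(3.46/√3.79)) = 2(1 − Φ(1.7773)) ≈ 0.0755

By the reflection principle for standard BM, P(τ_b ≤ t) = 2 · P(B_t ≥ b). Since B_t ~ N(0, t), P(B_t ≥ 3.46) = 1 − Φ(3.46/√t) = 1 − Φ(3.46/√3.79) = 1 − Φ(1.7773) ≈ 0.03776. Doubling: P(τ_{3.46} ≤ 3.79) ≈ 2 · 0.03776 = 0.07552 ≈ 0.0755.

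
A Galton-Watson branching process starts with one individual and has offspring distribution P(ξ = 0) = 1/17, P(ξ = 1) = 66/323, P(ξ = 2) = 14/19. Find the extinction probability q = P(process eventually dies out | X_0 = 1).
q = 19/238

The pgf is f(s) = 1/17 + 66/323·s + 14/19·s². The extinction probability q is the smallest fixed point of f in [0, 1]. Setting s = f(s):
  14/19·s² + (66/323 − 1)·s + 1/17 = 0
  14/19·s² − (1/17 + 14/19)·s + 1/17 = 0
which factors as (s − 1)·(14/19·s − 1/17) = 0, giving roots s = 1 and s = (1/17)/(14/19) = 19/238.
Mean offspring μ = 66/323 + 2·14/19 = 542/323 > 1 (supercritical), so q < 1. The extinction probability is the smaller root: q = (1/17)/(14/19) = 19/238.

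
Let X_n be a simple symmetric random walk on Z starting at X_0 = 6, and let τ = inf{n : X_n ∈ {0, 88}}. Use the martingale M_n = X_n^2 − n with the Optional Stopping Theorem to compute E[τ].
E[τ] = 492

M_n = X_n^2 − n is a martingale (since E[X_{n+1}^2 | F_n] = X_n^2 + 1). By OST (τ has finite mean in a bounded region), E[M_τ] = E[M_0] = X_0^2 − 0 = 6^2 = 36. Also E[M_τ] = E[X_τ^2] − E[τ]. The walk exits at 0 or 88, with P(hit 88 first) = 6/88, so E[X_τ^2] = 88^2 · 6/88 + 0 = 528. Thus E[τ] = E[X_τ^2] − E[M_τ] = 528 − 36 = 492 = 6(88 − 6) = 492.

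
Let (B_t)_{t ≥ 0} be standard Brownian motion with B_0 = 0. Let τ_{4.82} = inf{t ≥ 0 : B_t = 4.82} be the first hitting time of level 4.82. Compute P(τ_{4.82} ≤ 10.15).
P(τ_{4.82} ≤ 10.15) = 2(1 − Φ(4.82/√10.15)) = 2(1 − Φ(1.5129)) ≈ 0.1303

By the reflection principle for standard BM, P(τ_b ≤ t) = 2 · P(B_t ≥ b). Since B_t ~ N(0, t), P(B_t ≥ 4.82) = 1 − Φ(4.82/√t) = 1 − Φ(4.82/√10.15) = 1 − Φ(1.5129) ≈ 0.06515. Doubling: P(τ_{4.82} ≤ 10.15) ≈ 2 · 0.06515 = 0.13030 ≈ 0.1303.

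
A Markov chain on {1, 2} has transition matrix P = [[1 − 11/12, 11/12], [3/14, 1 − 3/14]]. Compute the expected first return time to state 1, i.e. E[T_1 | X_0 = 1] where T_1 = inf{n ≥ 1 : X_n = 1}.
E[T_1 | X_0 = 1] = 1/π_1 = 95/18

For an irreducible recurrent Markov chain with stationary distribution π, E[T_i | X_0 = i] = 1/π_i (Kac's formula). Here π_1 = (3/14)/(11/12 + 3/14) = (3/14)/(95/84) = 18/95, so E[T_1 | X_0 = 1] = 1/π_1 = (11/12 + 3/14)/(3/14) = (95/84)/(3/14) = 95/18.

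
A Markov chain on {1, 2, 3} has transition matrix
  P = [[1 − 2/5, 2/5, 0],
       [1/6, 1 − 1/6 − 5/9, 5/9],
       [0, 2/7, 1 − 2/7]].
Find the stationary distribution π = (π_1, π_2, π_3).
π = (15/121, 36/121, 70/121)

This is a birth-death chain on three states, which satisfies detailed balance: π_1 · P_{12} = π_2 · P_{21} and π_2 · P_{23} = π_3 · P_{32}.
From π_1 · 2/5 = π_2 · 1/6: π_2/π_1 = (2/5)/(1/6) = 12/5.
From π_2 · 5/9 = π_3 · 2/7: π_3/π_2 = (5/9)/(2/7) = 35/18.
Take π_1 proportional to 1; then unnormalized π = (1, 12/5, 14/3). Normalize by dividing by the sum 121/15:
  π = (15/121, 36/121, 70/121).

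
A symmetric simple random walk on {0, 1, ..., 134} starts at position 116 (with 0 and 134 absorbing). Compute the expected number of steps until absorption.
E[τ | X_0 = 116] = 2088

Let v_k = E[τ | X_0 = k]. Boundary: v_0 = v_134 = 0. Recurrence: v_k = 1 + (v_{k-1} + v_{k+1})/2 for 1 ≤ k ≤ 133. The particular solution to v_k − (v_{k-1} + v_{k+1})/2 = 1 is v_k = −k^2. Adding homogeneous solution A + B k and matching boundaries gives v_k = k (134 − k). Substituting k = 116: v_116 = 116 · 18 = 2088.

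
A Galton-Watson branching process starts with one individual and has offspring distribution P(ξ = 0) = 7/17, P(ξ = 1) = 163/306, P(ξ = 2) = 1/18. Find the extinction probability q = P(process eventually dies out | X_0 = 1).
q = 1

Mean offspring μ = 0·7/17 + 1·163/306 + 2·1/18 = 197/306 ≤ 1. For μ ≤ 1 with offspring not concentrated at 1, the Galton-Watson process goes extinct almost surely, so q = 1.
(Algebraic check: The pgf is f(s) = 7/17 + 163/306·s + 1/18·s². The extinction probability q is the smallest fixed point of f in [0, 1]. Setting s = f(s):
  1/18·s² + (163/306 − 1)·s + 7/17 = 0
  1/18·s² − (7/17 + 1/18)·s + 7/17 = 0
which factors as (s − 1)·(1/18·s − 7/17) = 0, giving roots s = 1 and s = (7/17)/(1/18) = 126/17. Since 126/17 ≥ 1, the smallest root in [0, 1] is s = 1.)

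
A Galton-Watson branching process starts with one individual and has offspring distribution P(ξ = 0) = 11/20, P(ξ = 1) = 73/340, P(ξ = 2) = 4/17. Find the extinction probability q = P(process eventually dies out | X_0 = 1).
q = 1

Mean offspring μ = 0·11/20 + 1·73/340 + 2·4/17 = 233/340 ≤ 1. For μ ≤ 1 with offspring not concentrated at 1, the Galton-Watson process goes extinct almost surely, so q = 1.
(Algebraic check: The pgf is f(s) = 11/20 + 73/340·s + 4/17·s². The extinction probability q is the smallest fixed point of f in [0, 1]. Setting s = f(s):
  4/17·s² + (73/340 − 1)·s + 11/20 = 0
  4/17·s² − (11/20 + 4/17)·s + 11/20 = 0
which factors as (s − 1)·(4/17·s − 11/20) = 0, giving roots s = 1 and s = (11/20)/(4/17) = 187/80. Since 187/80 ≥ 1, the smallest root in [0, 1] is s = 1.)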